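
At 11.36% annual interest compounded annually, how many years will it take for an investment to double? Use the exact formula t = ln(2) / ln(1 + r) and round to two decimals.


Doubling condition: (1 + r)^t = 2
Take ln of both sides: t × ln(1 + r) = ln(2)
t = ln(2) / ln(1 + r)
t = 0.693147 / 0.107598
t = 6.44

t = ln(2) / ln(1 + r) = 6.44 years


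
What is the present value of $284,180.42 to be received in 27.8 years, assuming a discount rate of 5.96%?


Present value formula: PV = FV / (1 + r)^t
PV = $284,180.42 / (1 + 0.0596)^27.8
PV = $284,180.42 / 4.999726
PV = $56,839.20

PV = FV / (1 + r)^t = $56,839.20


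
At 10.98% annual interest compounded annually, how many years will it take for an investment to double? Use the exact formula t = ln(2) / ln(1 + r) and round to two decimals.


Doubling condition: (1 + r)^t = 2
Take ln of both sides: t × ln(1 + r) = ln(2)
t = ln(2) / ln(1 + r)
t = 0.693147 / 0.104180
t = 6.65

t = ln(2) / ln(1 + r) = 6.65 years


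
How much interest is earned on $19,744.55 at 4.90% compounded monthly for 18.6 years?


Compound interest earned = final amount − principal.
A = P(1 + r/n)^(nt) = $19,744.55 × (1 + 0.049/12)^(12 × 18.6) = $49,029.48
Interest = A − P = $49,029.48 − $19,744.55 = $29,284.93

Interest = A - P = $29,284.93


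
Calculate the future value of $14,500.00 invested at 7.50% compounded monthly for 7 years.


Compound interest formula: A = P(1 + r/n)^(nt)
A = $14,500.00 × (1 + 0.075/12)^(12 × 7)
Growth factor: (1 + 0.075/12)^84 = 1.687699
A = $14,500.00 × 1.687699
A = $24,471.64

A = P(1 + r/n)^(nt) = $24,471.64


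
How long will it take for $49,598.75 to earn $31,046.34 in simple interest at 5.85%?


Rearrange the simple interest formula for t:
I = P × r × t  ⇒  t = I / (P × r)
t = $31,046.34 / ($49,598.75 × 0.0585)
t = 10.7

t = I/(P×r) = 10.7 years


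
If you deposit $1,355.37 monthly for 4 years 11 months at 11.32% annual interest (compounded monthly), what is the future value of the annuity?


Future value of an ordinary annuity: FV = PMT × ((1 + r)^n − 1) / r
Monthly rate r = 0.1132/12 ≈ 0.00943333, n = 59
FV = $1,355.37 × ((1 + 0.1132/12)^59 − 1) / (0.1132/12)
FV = $1,355.37 × 78.458660
FV = $106,340.51

FV = PMT × ((1+r)^n - 1)/r = $106,340.51


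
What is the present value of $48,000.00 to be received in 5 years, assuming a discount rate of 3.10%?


Present value formula: PV = FV / (1 + r)^t
PV = $48,000.00 / (1 + 0.031)^5
PV = $48,000.00 / 1.1649126
PV = $41,204.81

PV = FV / (1 + r)^t = $41,204.81


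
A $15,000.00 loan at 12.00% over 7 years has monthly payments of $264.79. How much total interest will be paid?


Total paid over the life of the loan = PMT × n.
Total paid = $264.79 × 84 = $22,242.36
Total interest = total paid − principal = $22,242.36 − $15,000.00 = $7,242.36

Total interest = (PMT × n) - PV = $7,242.36


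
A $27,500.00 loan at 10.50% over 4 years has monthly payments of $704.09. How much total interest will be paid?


Total paid over the life of the loan = PMT × n.
Total paid = $704.09 × 48 = $33,796.32
Total interest = total paid − principal = $33,796.32 − $27,500.00 = $6,296.32

Total interest = (PMT × n) - PV = $6,296.32


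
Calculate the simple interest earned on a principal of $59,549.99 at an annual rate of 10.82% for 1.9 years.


Simple interest formula: I = P × r × t
I = $59,549.99 × 0.1082 × 1.9
I = $12,242.29

I = P × r × t = $12,242.29


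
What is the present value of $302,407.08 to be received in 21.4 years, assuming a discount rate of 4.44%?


Present value formula: PV = FV / (1 + r)^t
PV = $302,407.08 / (1 + 0.0444)^21.4
PV = $302,407.08 / 2.5336748
PV = $119,355.13

PV = FV / (1 + r)^t = $119,355.13


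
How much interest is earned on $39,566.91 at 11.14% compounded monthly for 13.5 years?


Compound interest earned = final amount − principal.
A = P(1 + r/n)^(nt) = $39,566.91 × (1 + 0.1114/12)^(12 × 13.5) = $176,788.74
Interest = A − P = $176,788.74 − $39,566.91 = $137,221.83

Interest = A - P = $137,221.83


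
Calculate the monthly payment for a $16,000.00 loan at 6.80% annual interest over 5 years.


Loan payment formula: PMT = PV × r / (1 − (1 + r)^(−n))
Monthly rate r = 0.068/12 ≈ 0.00566667, n = 60 months
Denominator: 1 − (1 + 0.068/12)^(−60) = 0.287546
PMT = $16,000.00 × (0.068/12) / 0.287546
PMT = $315.31 per month

PMT = PV × r / (1-(1+r)^(-n)) = $315.31/month


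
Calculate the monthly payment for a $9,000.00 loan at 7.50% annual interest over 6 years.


Loan payment formula: PMT = PV × r / (1 − (1 + r)^(−n))
Monthly rate r = 0.075/12 = 0.00625, n = 72 months
Denominator: 1 − (1 + 0.075/12)^(−72) = 0.361478
PMT = $9,000.00 × (0.075/12) / 0.361478
PMT = $155.61 per month

PMT = PV × r / (1-(1+r)^(-n)) = $155.61/month


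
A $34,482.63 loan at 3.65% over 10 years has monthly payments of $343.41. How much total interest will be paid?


Total paid over the life of the loan = PMT × n.
Total paid = $343.41 × 120 = $41,209.20
Total interest = total paid − principal = $41,209.20 − $34,482.63 = $6,726.57

Total interest = (PMT × n) - PV = $6,726.57


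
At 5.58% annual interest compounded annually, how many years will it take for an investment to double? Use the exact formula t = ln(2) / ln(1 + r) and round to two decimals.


Doubling condition: (1 + r)^t = 2
Take ln of both sides: t × ln(1 + r) = ln(2)
t = ln(2) / ln(1 + r)
t = 0.693147 / 0.054299
t = 12.77

t = ln(2) / ln(1 + r) = 12.77 years


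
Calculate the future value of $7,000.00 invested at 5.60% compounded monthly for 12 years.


Compound interest formula: A = P(1 + r/n)^(nt)
A = $7,000.00 × (1 + 0.056/12)^(12 × 12)
Growth factor: (1 + 0.056/12)^144 = 1.955091
A = $7,000.00 × 1.955091
A = $13,685.64

A = P(1 + r/n)^(nt) = $13,685.64


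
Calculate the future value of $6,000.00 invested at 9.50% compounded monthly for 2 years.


Compound interest formula: A = P(1 + r/n)^(nt)
A = $6,000.00 × (1 + 0.095/12)^(12 × 2)
Growth factor: (1 + 0.095/12)^24 = 1.208345
A = $6,000.00 × 1.208345
A = $7,250.07

A = P(1 + r/n)^(nt) = $7,250.07


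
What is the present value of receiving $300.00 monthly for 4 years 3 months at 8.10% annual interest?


Present value of an ordinary annuity: PV = PMT × (1 − (1 + r)^(−n)) / r
Monthly rate r = 0.081/12 = 0.00675, n = 51
PV = $300.00 × (1 − (1 + 0.081/12)^(−51)) / (0.081/12)
PV = $300.00 × 43.026376
PV = $12,907.91

PV = PMT × (1-(1+r)^(-n))/r = $12,907.91


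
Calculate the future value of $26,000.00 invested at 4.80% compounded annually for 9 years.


Compound interest formula: A = P(1 + r/n)^(nt)
A = $26,000.00 × (1 + 0.048/1)^(1 × 9)
Growth factor: (1 + 0.048/1)^9 = 1.5249357
A = $26,000.00 × 1.5249357
A = $39,648.33

A = P(1 + r/n)^(nt) = $39,648.33


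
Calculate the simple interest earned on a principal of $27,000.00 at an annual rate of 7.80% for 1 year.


Simple interest formula: I = P × r × t
I = $27,000.00 × 0.078 × 1
I = $2,106.00

I = P × r × t = $2,106.00


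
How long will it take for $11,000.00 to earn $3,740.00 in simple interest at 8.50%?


Rearrange the simple interest formula for t:
I = P × r × t  ⇒  t = I / (P × r)
t = $3,740.00 / ($11,000.00 × 0.085)
t = 4

t = I/(P×r) = 4 years


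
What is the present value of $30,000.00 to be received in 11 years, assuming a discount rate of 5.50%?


Present value formula: PV = FV / (1 + r)^t
PV = $30,000.00 / (1 + 0.055)^11
PV = $30,000.00 / 1.802092
PV = $16,647.32

PV = FV / (1 + r)^t = $16,647.32


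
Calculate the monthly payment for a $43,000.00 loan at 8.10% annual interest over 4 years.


Loan payment formula: PMT = PV × r / (1 − (1 + r)^(−n))
Monthly rate r = 0.081/12 = 0.00675, n = 48 months
Denominator: 1 − (1 + 0.081/12)^(−48) = 0.275962
PMT = $43,000.00 × (0.081/12) / 0.275962
PMT = $1,051.78 per month

PMT = PV × r / (1-(1+r)^(-n)) = $1,051.78/month


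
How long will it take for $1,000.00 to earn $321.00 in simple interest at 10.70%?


Rearrange the simple interest formula for t:
I = P × r × t  ⇒  t = I / (P × r)
t = $321.00 / ($1,000.00 × 0.107)
t = 3

t = I/(P×r) = 3 years


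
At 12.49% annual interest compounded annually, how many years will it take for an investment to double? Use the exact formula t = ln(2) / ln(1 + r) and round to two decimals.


Doubling condition: (1 + r)^t = 2
Take ln of both sides: t × ln(1 + r) = ln(2)
t = ln(2) / ln(1 + r)
t = 0.693147 / 0.117694
t = 5.89

t = ln(2) / ln(1 + r) = 5.89 years


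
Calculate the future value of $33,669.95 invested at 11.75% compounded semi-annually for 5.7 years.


Compound interest formula: A = P(1 + r/n)^(nt)
A = $33,669.95 × (1 + 0.1175/2)^(2 × 5.7)
Growth factor: (1 + 0.1175/2)^11.4 = 1.9171011
A = $33,669.95 × 1.9171011
A = $64,548.70

A = P(1 + r/n)^(nt) = $64,548.70


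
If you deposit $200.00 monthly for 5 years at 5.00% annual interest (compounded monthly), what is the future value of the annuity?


Future value of an ordinary annuity: FV = PMT × ((1 + r)^n − 1) / r
Monthly rate r = 0.05/12 ≈ 0.00416667, n = 60
FV = $200.00 × ((1 + 0.05/12)^60 − 1) / (0.05/12)
FV = $200.00 × 68.006083
FV = $13,601.22

FV = PMT × ((1+r)^n - 1)/r = $13,601.22


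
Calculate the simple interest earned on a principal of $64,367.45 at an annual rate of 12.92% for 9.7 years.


Simple interest formula: I = P × r × t
I = $64,367.45 × 0.1292 × 9.7
I = $80,667.86

I = P × r × t = $80,667.86


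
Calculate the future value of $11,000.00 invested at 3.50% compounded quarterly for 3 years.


Compound interest formula: A = P(1 + r/n)^(nt)
A = $11,000.00 × (1 + 0.035/4)^(4 × 3)
Growth factor: (1 + 0.035/4)^12 = 1.1102035
A = $11,000.00 × 1.1102035
A = $12,212.24

A = P(1 + r/n)^(nt) = $12,212.24


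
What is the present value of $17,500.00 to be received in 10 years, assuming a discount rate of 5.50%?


Present value formula: PV = FV / (1 + r)^t
PV = $17,500.00 / (1 + 0.055)^10
PV = $17,500.00 / 1.708144
PV = $10,245.04

PV = FV / (1 + r)^t = $10,245.04


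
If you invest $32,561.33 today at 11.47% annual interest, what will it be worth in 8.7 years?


Future value formula: FV = PV × (1 + r)^t
FV = $32,561.33 × (1 + 0.1147)^8.7
FV = $32,561.33 × 2.5720216
FV = $83,748.44

FV = PV × (1 + r)^t = $83,748.44


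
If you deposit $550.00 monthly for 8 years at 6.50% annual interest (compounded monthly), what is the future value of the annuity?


Future value of an ordinary annuity: FV = PMT × ((1 + r)^n − 1) / r
Monthly rate r = 0.065/12 ≈ 0.00541667, n = 96
FV = $550.00 × ((1 + 0.065/12)^96 − 1) / (0.065/12)
FV = $550.00 × 125.477348
FV = $69,012.54

FV = PMT × ((1+r)^n - 1)/r = $69,012.54


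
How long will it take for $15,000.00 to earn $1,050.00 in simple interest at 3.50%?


Rearrange the simple interest formula for t:
I = P × r × t  ⇒  t = I / (P × r)
t = $1,050.00 / ($15,000.00 × 0.035)
t = 2

t = I/(P×r) = 2 years


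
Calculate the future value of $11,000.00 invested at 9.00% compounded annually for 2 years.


Compound interest formula: A = P(1 + r/n)^(nt)
A = $11,000.00 × (1 + 0.09/1)^(1 × 2)
Growth factor: (1 + 0.09/1)^2 = 1.188100
A = $11,000.00 × 1.188100
A = $13,069.10

A = P(1 + r/n)^(nt) = $13,069.10


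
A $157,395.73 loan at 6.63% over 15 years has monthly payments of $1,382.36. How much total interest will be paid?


Total paid over the life of the loan = PMT × n.
Total paid = $1,382.36 × 180 = $248,824.80
Total interest = total paid − principal = $248,824.80 − $157,395.73 = $91,429.07

Total interest = (PMT × n) - PV = $91,429.07


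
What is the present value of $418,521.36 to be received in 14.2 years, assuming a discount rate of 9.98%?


Present value formula: PV = FV / (1 + r)^t
PV = $418,521.36 / (1 + 0.0998)^14.2
PV = $418,521.36 / 3.8605996
PV = $108,408.38

PV = FV / (1 + r)^t = $108,408.38


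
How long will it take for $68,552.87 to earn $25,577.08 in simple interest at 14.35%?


Rearrange the simple interest formula for t:
I = P × r × t  ⇒  t = I / (P × r)
t = $25,577.08 / ($68,552.87 × 0.1435)
t = 2.6

t = I/(P×r) = 2.6 years


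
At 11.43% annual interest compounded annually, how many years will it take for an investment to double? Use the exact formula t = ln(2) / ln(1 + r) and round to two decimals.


Doubling condition: (1 + r)^t = 2
Take ln of both sides: t × ln(1 + r) = ln(2)
t = ln(2) / ln(1 + r)
t = 0.693147 / 0.108226
t = 6.40

t = ln(2) / ln(1 + r) = 6.40 years


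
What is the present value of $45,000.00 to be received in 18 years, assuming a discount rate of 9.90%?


Present value formula: PV = FV / (1 + r)^t
PV = $45,000.00 / (1 + 0.099)^18
PV = $45,000.00 / 5.469636
PV = $8,227.24

PV = FV / (1 + r)^t = $8,227.24


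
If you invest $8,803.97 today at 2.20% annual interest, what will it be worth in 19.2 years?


Future value formula: FV = PV × (1 + r)^t
FV = $8,803.97 × (1 + 0.022)^19.2
FV = $8,803.97 × 1.518648
FV = $13,370.13

FV = PV × (1 + r)^t = $13,370.13


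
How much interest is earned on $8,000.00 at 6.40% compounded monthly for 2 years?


Compound interest earned = final amount − principal.
A = P(1 + r/n)^(nt) = $8,000.00 × (1 + 0.064/12)^(12 × 2) = $9,089.33
Interest = A − P = $9,089.33 − $8,000.00 = $1,089.33

Interest = A - P = $1,089.33


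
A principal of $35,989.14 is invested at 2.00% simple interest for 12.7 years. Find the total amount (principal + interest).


Total amount formula: A = P(1 + rt) = P + P·r·t
Interest: I = P × r × t = $35,989.14 × 0.02 × 12.7 = $9,141.24
A = P + I = $35,989.14 + $9,141.24 = $45,130.38

A = P + I = P(1 + rt) = $45,130.38


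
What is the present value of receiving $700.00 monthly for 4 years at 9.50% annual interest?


Present value of an ordinary annuity: PV = PMT × (1 − (1 + r)^(−n)) / r
Monthly rate r = 0.095/12 ≈ 0.00791667, n = 48
PV = $700.00 × (1 − (1 + 0.095/12)^(−48)) / (0.095/12)
PV = $700.00 × 39.803947
PV = $27,862.76

PV = PMT × (1-(1+r)^(-n))/r = $27,862.76


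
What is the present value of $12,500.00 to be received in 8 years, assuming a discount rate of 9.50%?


Present value formula: PV = FV / (1 + r)^t
PV = $12,500.00 / (1 + 0.095)^8
PV = $12,500.00 / 2.066869
PV = $6,047.79

PV = FV / (1 + r)^t = $6,047.79


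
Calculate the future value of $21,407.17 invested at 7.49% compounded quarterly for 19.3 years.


Compound interest formula: A = P(1 + r/n)^(nt)
A = $21,407.17 × (1 + 0.0749/4)^(4 × 19.3)
Growth factor: (1 + 0.0749/4)^77.2 = 4.1879128
A = $21,407.17 × 4.1879128
A = $89,651.36

A = P(1 + r/n)^(nt) = $89,651.36


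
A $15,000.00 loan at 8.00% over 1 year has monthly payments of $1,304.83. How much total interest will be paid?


Total paid over the life of the loan = PMT × n.
Total paid = $1,304.83 × 12 = $15,657.96
Total interest = total paid − principal = $15,657.96 − $15,000.00 = $657.96

Total interest = (PMT × n) - PV = $657.96


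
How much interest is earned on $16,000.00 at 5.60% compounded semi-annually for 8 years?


Compound interest earned = final amount − principal.
A = P(1 + r/n)^(nt) = $16,000.00 × (1 + 0.056/2)^(2 × 8) = $24,889.14
Interest = A − P = $24,889.14 − $16,000.00 = $8,889.14

Interest = A - P = $8,889.14


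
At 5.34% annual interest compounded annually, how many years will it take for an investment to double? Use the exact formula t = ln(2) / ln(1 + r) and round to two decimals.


Doubling condition: (1 + r)^t = 2
Take ln of both sides: t × ln(1 + r) = ln(2)
t = ln(2) / ln(1 + r)
t = 0.693147 / 0.052023
t = 13.32

t = ln(2) / ln(1 + r) = 13.32 years


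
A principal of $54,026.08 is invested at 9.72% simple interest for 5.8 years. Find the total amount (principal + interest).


Total amount formula: A = P(1 + rt) = P + P·r·t
Interest: I = P × r × t = $54,026.08 × 0.0972 × 5.8 = $30,457.74
A = P + I = $54,026.08 + $30,457.74 = $84,483.82

A = P + I = P(1 + rt) = $84,483.82


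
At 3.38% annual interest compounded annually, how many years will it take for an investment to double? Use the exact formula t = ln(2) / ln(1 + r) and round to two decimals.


Doubling condition: (1 + r)^t = 2
Take ln of both sides: t × ln(1 + r) = ln(2)
t = ln(2) / ln(1 + r)
t = 0.693147 / 0.033241
t = 20.85

t = ln(2) / ln(1 + r) = 20.85 years


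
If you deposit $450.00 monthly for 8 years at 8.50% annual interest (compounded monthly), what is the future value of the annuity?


Future value of an ordinary annuity: FV = PMT × ((1 + r)^n − 1) / r
Monthly rate r = 0.085/12 ≈ 0.00708333, n = 96
FV = $450.00 × ((1 + 0.085/12)^96 − 1) / (0.085/12)
FV = $450.00 × 136.821455
FV = $61,569.65

FV = PMT × ((1+r)^n - 1)/r = $61,569.65


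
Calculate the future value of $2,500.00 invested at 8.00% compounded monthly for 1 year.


Compound interest formula: A = P(1 + r/n)^(nt)
A = $2,500.00 × (1 + 0.08/12)^(12 × 1)
Growth factor: (1 + 0.08/12)^12 = 1.083000
A = $2,500.00 × 1.083000
A = $2,707.50

A = P(1 + r/n)^(nt) = $2,707.50


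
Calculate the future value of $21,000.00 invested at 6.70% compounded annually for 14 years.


Compound interest formula: A = P(1 + r/n)^(nt)
A = $21,000.00 × (1 + 0.067/1)^(1 × 14)
Growth factor: (1 + 0.067/1)^14 = 2.4791447
A = $21,000.00 × 2.4791447
A = $52,062.04

A = P(1 + r/n)^(nt) = $52,062.04


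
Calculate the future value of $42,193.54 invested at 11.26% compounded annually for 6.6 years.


Compound interest formula: A = P(1 + r/n)^(nt)
A = $42,193.54 × (1 + 0.1126/1)^(1 × 6.6)
Growth factor: (1 + 0.1126/1)^6.6 = 2.0222636
A = $42,193.54 × 2.0222636
A = $85,326.46

A = P(1 + r/n)^(nt) = $85,326.46


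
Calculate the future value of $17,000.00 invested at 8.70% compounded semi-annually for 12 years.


Compound interest formula: A = P(1 + r/n)^(nt)
A = $17,000.00 × (1 + 0.087/2)^(2 × 12)
Growth factor: (1 + 0.087/2)^24 = 2.778554
A = $17,000.00 × 2.778554
A = $47,235.42

A = P(1 + r/n)^(nt) = $47,235.42


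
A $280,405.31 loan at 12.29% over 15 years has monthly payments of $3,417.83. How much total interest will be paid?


Total paid over the life of the loan = PMT × n.
Total paid = $3,417.83 × 180 = $615,209.40
Total interest = total paid − principal = $615,209.40 − $280,405.31 = $334,804.09

Total interest = (PMT × n) - PV = $334,804.09


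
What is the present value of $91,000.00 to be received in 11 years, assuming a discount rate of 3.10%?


Present value formula: PV = FV / (1 + r)^t
PV = $91,000.00 / (1 + 0.031)^11
PV = $91,000.00 / 1.3990889
PV = $65,042.33

PV = FV / (1 + r)^t = $65,042.33


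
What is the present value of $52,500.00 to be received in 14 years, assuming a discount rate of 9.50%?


Present value formula: PV = FV / (1 + r)^t
PV = $52,500.00 / (1 + 0.095)^14
PV = $52,500.00 / 3.562851
PV = $14,735.39

PV = FV / (1 + r)^t = $14,735.39


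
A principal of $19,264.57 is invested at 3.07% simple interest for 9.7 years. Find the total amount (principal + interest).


Total amount formula: A = P(1 + rt) = P + P·r·t
Interest: I = P × r × t = $19,264.57 × 0.0307 × 9.7 = $5,736.80
A = P + I = $19,264.57 + $5,736.80 = $25,001.37

A = P + I = P(1 + rt) = $25,001.37


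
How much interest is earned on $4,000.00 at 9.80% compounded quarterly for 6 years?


Compound interest earned = final amount − principal.
A = P(1 + r/n)^(nt) = $4,000.00 × (1 + 0.098/4)^(4 × 6) = $7,150.68
Interest = A − P = $7,150.68 − $4,000.00 = $3,150.68

Interest = A - P = $3,150.68


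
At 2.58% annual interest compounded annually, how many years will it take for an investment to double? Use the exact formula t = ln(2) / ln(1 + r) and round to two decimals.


Doubling condition: (1 + r)^t = 2
Take ln of both sides: t × ln(1 + r) = ln(2)
t = ln(2) / ln(1 + r)
t = 0.693147 / 0.025473
t = 27.21

t = ln(2) / ln(1 + r) = 27.21 years


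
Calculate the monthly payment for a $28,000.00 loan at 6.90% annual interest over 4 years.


Loan payment formula: PMT = PV × r / (1 − (1 + r)^(−n))
Monthly rate r = 0.069/12 = 0.00575, n = 48 months
Denominator: 1 − (1 + 0.069/12)^(−48) = 0.240587
PMT = $28,000.00 × (0.069/12) / 0.240587
PMT = $669.20 per month

PMT = PV × r / (1-(1+r)^(-n)) = $669.20/month


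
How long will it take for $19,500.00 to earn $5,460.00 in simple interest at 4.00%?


Rearrange the simple interest formula for t:
I = P × r × t  ⇒  t = I / (P × r)
t = $5,460.00 / ($19,500.00 × 0.04)
t = 7

t = I/(P×r) = 7 years


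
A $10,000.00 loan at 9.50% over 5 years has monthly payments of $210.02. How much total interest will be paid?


Total paid over the life of the loan = PMT × n.
Total paid = $210.02 × 60 = $12,601.20
Total interest = total paid − principal = $12,601.20 − $10,000.00 = $2,601.20

Total interest = (PMT × n) - PV = $2,601.20


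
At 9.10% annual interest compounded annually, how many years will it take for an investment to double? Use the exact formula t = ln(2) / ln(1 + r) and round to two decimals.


Doubling condition: (1 + r)^t = 2
Take ln of both sides: t × ln(1 + r) = ln(2)
t = ln(2) / ln(1 + r)
t = 0.693147 / 0.087095
t = 7.96

t = ln(2) / ln(1 + r) = 7.96 years


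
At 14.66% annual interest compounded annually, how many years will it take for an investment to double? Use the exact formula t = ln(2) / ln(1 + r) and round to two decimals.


Doubling condition: (1 + r)^t = 2
Take ln of both sides: t × ln(1 + r) = ln(2)
t = ln(2) / ln(1 + r)
t = 0.693147 / 0.136801
t = 5.07

t = ln(2) / ln(1 + r) = 5.07 years


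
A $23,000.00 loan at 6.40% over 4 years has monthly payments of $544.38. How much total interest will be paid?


Total paid over the life of the loan = PMT × n.
Total paid = $544.38 × 48 = $26,130.24
Total interest = total paid − principal = $26,130.24 − $23,000.00 = $3,130.24

Total interest = (PMT × n) - PV = $3,130.24


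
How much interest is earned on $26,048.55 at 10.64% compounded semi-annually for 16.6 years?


Compound interest earned = final amount − principal.
A = P(1 + r/n)^(nt) = $26,048.55 × (1 + 0.1064/2)^(2 × 16.6) = $145,594.10
Interest = A − P = $145,594.10 − $26,048.55 = $119,545.55

Interest = A - P = $119,545.55


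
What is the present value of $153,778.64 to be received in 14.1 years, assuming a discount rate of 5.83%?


Present value formula: PV = FV / (1 + r)^t
PV = $153,778.64 / (1 + 0.0583)^14.1
PV = $153,778.64 / 2.223228
PV = $69,169.08

PV = FV / (1 + r)^t = $69,169.08


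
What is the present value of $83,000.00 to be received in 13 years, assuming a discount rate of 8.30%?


Present value formula: PV = FV / (1 + r)^t
PV = $83,000.00 / (1 + 0.083)^13
PV = $83,000.00 / 2.819486
PV = $29,437.99

PV = FV / (1 + r)^t = $29,437.99


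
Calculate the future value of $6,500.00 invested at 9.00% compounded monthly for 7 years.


Compound interest formula: A = P(1 + r/n)^(nt)
A = $6,500.00 × (1 + 0.09/12)^(12 × 7)
Growth factor: (1 + 0.09/12)^84 = 1.873202
A = $6,500.00 × 1.873202
A = $12,175.81

A = P(1 + r/n)^(nt) = $12,175.81


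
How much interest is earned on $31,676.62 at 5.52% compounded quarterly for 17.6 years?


Compound interest earned = final amount − principal.
A = P(1 + r/n)^(nt) = $31,676.62 × (1 + 0.0552/4)^(4 × 17.6) = $83,134.22
Interest = A − P = $83,134.22 − $31,676.62 = $51,457.60

Interest = A - P = $51,457.60


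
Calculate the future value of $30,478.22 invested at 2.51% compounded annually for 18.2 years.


Compound interest formula: A = P(1 + r/n)^(nt)
A = $30,478.22 × (1 + 0.0251/1)^(1 × 18.2)
Growth factor: (1 + 0.0251/1)^18.2 = 1.5701656
A = $30,478.22 × 1.5701656
A = $47,855.85

A = P(1 + r/n)^(nt) = $47,855.85


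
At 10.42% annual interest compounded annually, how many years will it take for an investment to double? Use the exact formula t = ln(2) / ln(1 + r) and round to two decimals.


Doubling condition: (1 + r)^t = 2
Take ln of both sides: t × ln(1 + r) = ln(2)
t = ln(2) / ln(1 + r)
t = 0.693147 / 0.099121
t = 6.99

t = ln(2) / ln(1 + r) = 6.99 years


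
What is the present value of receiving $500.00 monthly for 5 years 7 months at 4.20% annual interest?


Present value of an ordinary annuity: PV = PMT × (1 − (1 + r)^(−n)) / r
Monthly rate r = 0.042/12 = 0.0035, n = 67
PV = $500.00 × (1 − (1 + 0.042/12)^(−67)) / (0.042/12)
PV = $500.00 × 59.631389
PV = $29,815.69

PV = PMT × (1-(1+r)^(-n))/r = $29,815.69


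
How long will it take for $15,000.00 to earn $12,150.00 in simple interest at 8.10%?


Rearrange the simple interest formula for t:
I = P × r × t  ⇒  t = I / (P × r)
t = $12,150.00 / ($15,000.00 × 0.081)
t = 10

t = I/(P×r) = 10 years


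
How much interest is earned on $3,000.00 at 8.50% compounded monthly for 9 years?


Compound interest earned = final amount − principal.
A = P(1 + r/n)^(nt) = $3,000.00 × (1 + 0.085/12)^(12 × 9) = $6,429.62
Interest = A − P = $6,429.62 − $3,000.00 = $3,429.62

Interest = A - P = $3,429.62


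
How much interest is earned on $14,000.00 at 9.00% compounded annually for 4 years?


Compound interest earned = final amount − principal.
A = P(1 + r/n)^(nt) = $14,000.00 × (1 + 0.09/1)^(1 × 4) = $19,762.14
Interest = A − P = $19,762.14 − $14,000.00 = $5,762.14

Interest = A - P = $5,762.14


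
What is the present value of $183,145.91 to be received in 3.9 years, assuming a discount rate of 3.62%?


Present value formula: PV = FV / (1 + r)^t
PV = $183,145.91 / (1 + 0.0362)^3.9
PV = $183,145.91 / 1.1487618
PV = $159,428.97

PV = FV / (1 + r)^t = $159,428.97


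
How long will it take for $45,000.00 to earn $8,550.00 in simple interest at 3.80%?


Rearrange the simple interest formula for t:
I = P × r × t  ⇒  t = I / (P × r)
t = $8,550.00 / ($45,000.00 × 0.038)
t = 5

t = I/(P×r) = 5 years


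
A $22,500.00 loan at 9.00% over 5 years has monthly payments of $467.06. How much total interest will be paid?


Total paid over the life of the loan = PMT × n.
Total paid = $467.06 × 60 = $28,023.60
Total interest = total paid − principal = $28,023.60 − $22,500.00 = $5,523.60

Total interest = (PMT × n) - PV = $5,523.60


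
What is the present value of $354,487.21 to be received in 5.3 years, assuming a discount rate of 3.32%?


Present value formula: PV = FV / (1 + r)^t
PV = $354,487.21 / (1 + 0.0332)^5.3
PV = $354,487.21 / 1.18898755
PV = $298,142.07

PV = FV / (1 + r)^t = $298,142.07


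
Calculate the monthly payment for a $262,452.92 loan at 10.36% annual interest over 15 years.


Loan payment formula: PMT = PV × r / (1 − (1 + r)^(−n))
Monthly rate r = 0.1036/12 ≈ 0.00863333, n = 180 months
Denominator: 1 − (1 + 0.1036/12)^(−180) = 0.787185
PMT = $262,452.92 × (0.1036/12) / 0.787185
PMT = $2,878.41 per month

PMT = PV × r / (1-(1+r)^(-n)) = $2,878.41/month


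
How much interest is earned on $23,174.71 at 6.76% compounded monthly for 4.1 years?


Compound interest earned = final amount − principal.
A = P(1 + r/n)^(nt) = $23,174.71 × (1 + 0.0676/12)^(12 × 4.1) = $30,552.42
Interest = A − P = $30,552.42 − $23,174.71 = $7,377.71

Interest = A - P = $7,377.71


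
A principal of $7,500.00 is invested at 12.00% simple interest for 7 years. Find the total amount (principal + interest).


Total amount formula: A = P(1 + rt) = P + P·r·t
Interest: I = P × r × t = $7,500.00 × 0.12 × 7 = $6,300.00
A = P + I = $7,500.00 + $6,300.00 = $13,800.00

A = P + I = P(1 + rt) = $13,800.00


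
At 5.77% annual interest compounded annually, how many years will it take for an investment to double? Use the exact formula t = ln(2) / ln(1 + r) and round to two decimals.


Doubling condition: (1 + r)^t = 2
Take ln of both sides: t × ln(1 + r) = ln(2)
t = ln(2) / ln(1 + r)
t = 0.693147 / 0.056097
t = 12.36

t = ln(2) / ln(1 + r) = 12.36 years


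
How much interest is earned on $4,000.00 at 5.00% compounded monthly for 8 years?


Compound interest earned = final amount − principal.
A = P(1 + r/n)^(nt) = $4,000.00 × (1 + 0.05/12)^(12 × 8) = $5,962.34
Interest = A − P = $5,962.34 − $4,000.00 = $1,962.34

Interest = A - P = $1,962.34


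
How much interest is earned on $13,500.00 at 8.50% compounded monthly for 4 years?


Compound interest earned = final amount − principal.
A = P(1 + r/n)^(nt) = $13,500.00 × (1 + 0.085/12)^(12 × 4) = $18,944.07
Interest = A − P = $18,944.07 − $13,500.00 = $5,444.07

Interest = A - P = $5,444.07


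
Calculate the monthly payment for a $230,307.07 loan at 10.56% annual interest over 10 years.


Loan payment formula: PMT = PV × r / (1 − (1 + r)^(−n))
Monthly rate r = 0.1056/12 = 0.0088, n = 120 months
Denominator: 1 − (1 + 0.1056/12)^(−120) = 0.650545
PMT = $230,307.07 × (0.1056/12) / 0.650545
PMT = $3,115.39 per month

PMT = PV × r / (1-(1+r)^(-n)) = $3,115.39/month


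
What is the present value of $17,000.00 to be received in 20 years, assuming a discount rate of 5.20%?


Present value formula: PV = FV / (1 + r)^t
PV = $17,000.00 / (1 + 0.052)^20
PV = $17,000.00 / 2.756226
PV = $6,167.85

PV = FV / (1 + r)^t = $6,167.85


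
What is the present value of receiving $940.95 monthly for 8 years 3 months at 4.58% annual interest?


Present value of an ordinary annuity: PV = PMT × (1 − (1 + r)^(−n)) / r
Monthly rate r = 0.0458/12 ≈ 0.00381667, n = 99
PV = $940.95 × (1 − (1 + 0.0458/12)^(−99)) / (0.0458/12)
PV = $940.95 × 82.316231
PV = $77,455.46

PV = PMT × (1-(1+r)^(-n))/r = $77,455.46


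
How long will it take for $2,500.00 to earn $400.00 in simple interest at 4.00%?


Rearrange the simple interest formula for t:
I = P × r × t  ⇒  t = I / (P × r)
t = $400.00 / ($2,500.00 × 0.04)
t = 4

t = I/(P×r) = 4 years


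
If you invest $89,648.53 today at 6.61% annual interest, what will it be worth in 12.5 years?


Future value formula: FV = PV × (1 + r)^t
FV = $89,648.53 × (1 + 0.0661)^12.5
FV = $89,648.53 × 2.2257393
FV = $199,534.26

FV = PV × (1 + r)^t = $199,534.26


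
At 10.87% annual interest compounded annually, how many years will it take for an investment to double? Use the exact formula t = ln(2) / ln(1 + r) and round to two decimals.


Doubling condition: (1 + r)^t = 2
Take ln of both sides: t × ln(1 + r) = ln(2)
t = ln(2) / ln(1 + r)
t = 0.693147 / 0.103188
t = 6.72

t = ln(2) / ln(1 + r) = 6.72 years


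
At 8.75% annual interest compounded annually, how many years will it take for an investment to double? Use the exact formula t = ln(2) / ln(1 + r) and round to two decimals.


Doubling condition: (1 + r)^t = 2
Take ln of both sides: t × ln(1 + r) = ln(2)
t = ln(2) / ln(1 + r)
t = 0.693147 / 0.083881
t = 8.26

t = ln(2) / ln(1 + r) = 8.26 years


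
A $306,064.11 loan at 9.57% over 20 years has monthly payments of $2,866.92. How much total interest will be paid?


Total paid over the life of the loan = PMT × n.
Total paid = $2,866.92 × 240 = $688,060.80
Total interest = total paid − principal = $688,060.80 − $306,064.11 = $381,996.69

Total interest = (PMT × n) - PV = $381,996.69


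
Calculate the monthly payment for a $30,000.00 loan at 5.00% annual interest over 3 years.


Loan payment formula: PMT = PV × r / (1 − (1 + r)^(−n))
Monthly rate r = 0.05/12 ≈ 0.00416667, n = 36 months
Denominator: 1 − (1 + 0.05/12)^(−36) = 0.139024
PMT = $30,000.00 × (0.05/12) / 0.139024
PMT = $899.13 per month

PMT = PV × r / (1-(1+r)^(-n)) = $899.13/month


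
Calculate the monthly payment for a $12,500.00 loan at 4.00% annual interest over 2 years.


Loan payment formula: PMT = PV × r / (1 − (1 + r)^(−n))
Monthly rate r = 0.04/12 ≈ 0.00333333, n = 24 months
Denominator: 1 − (1 + 0.04/12)^(−24) = 0.076761
PMT = $12,500.00 × (0.04/12) / 0.076761
PMT = $542.81 per month

PMT = PV × r / (1-(1+r)^(-n)) = $542.81/month


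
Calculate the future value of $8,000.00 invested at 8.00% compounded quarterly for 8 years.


Compound interest formula: A = P(1 + r/n)^(nt)
A = $8,000.00 × (1 + 0.08/4)^(4 × 8)
Growth factor: (1 + 0.08/4)^32 = 1.8845406
A = $8,000.00 × 1.8845406
A = $15,076.32

A = P(1 + r/n)^(nt) = $15,076.32


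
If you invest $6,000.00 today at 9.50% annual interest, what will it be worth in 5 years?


Future value formula: FV = PV × (1 + r)^t
FV = $6,000.00 × (1 + 0.095)^5
FV = $6,000.00 × 1.574239
FV = $9,445.43

FV = PV × (1 + r)^t = $9,445.43


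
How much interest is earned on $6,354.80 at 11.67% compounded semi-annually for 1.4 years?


Compound interest earned = final amount − principal.
A = P(1 + r/n)^(nt) = $6,354.80 × (1 + 0.1167/2)^(2 × 1.4) = $7,448.42
Interest = A − P = $7,448.42 − $6,354.80 = $1,093.62

Interest = A - P = $1,093.62


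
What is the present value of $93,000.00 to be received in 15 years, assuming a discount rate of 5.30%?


Present value formula: PV = FV / (1 + r)^t
PV = $93,000.00 / (1 + 0.053)^15
PV = $93,000.00 / 2.1698293
PV = $42,860.51

PV = FV / (1 + r)^t = $42,860.51


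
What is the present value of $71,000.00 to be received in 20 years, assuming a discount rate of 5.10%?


Present value formula: PV = FV / (1 + r)^t
PV = $71,000.00 / (1 + 0.051)^20
PV = $71,000.00 / 2.7042966
PV = $26,254.52

PV = FV / (1 + r)^t = $26,254.52


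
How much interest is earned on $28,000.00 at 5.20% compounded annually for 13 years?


Compound interest earned = final amount − principal.
A = P(1 + r/n)^(nt) = $28,000.00 × (1 + 0.052/1)^(1 × 13) = $54,120.61
Interest = A − P = $54,120.61 − $28,000.00 = $26,120.61

Interest = A - P = $26,120.61


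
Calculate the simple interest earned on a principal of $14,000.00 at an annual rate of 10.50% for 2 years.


Simple interest formula: I = P × r × t
I = $14,000.00 × 0.105 × 2
I = $2,940.00

I = P × r × t = $2,940.00


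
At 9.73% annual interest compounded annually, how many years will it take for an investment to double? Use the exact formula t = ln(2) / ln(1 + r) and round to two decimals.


Doubling condition: (1 + r)^t = 2
Take ln of both sides: t × ln(1 + r) = ln(2)
t = ln(2) / ln(1 + r)
t = 0.693147 / 0.0928526
t = 7.47

t = ln(2) / ln(1 + r) = 7.47 years


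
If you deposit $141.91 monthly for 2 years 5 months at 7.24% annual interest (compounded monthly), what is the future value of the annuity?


Future value of an ordinary annuity: FV = PMT × ((1 + r)^n − 1) / r
Monthly rate r = 0.0724/12 ≈ 0.00603333, n = 29
FV = $141.91 × ((1 + 0.0724/12)^29 − 1) / (0.0724/12)
FV = $141.91 × 31.587920
FV = $4,482.64

FV = PMT × ((1+r)^n - 1)/r = $4,482.64


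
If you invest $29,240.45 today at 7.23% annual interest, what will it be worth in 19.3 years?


Future value formula: FV = PV × (1 + r)^t
FV = $29,240.45 × (1 + 0.0723)^19.3
FV = $29,240.45 × 3.846845
FV = $112,483.48

FV = PV × (1 + r)^t = $112,483.48


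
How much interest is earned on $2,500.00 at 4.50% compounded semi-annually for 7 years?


Compound interest earned = final amount − principal.
A = P(1 + r/n)^(nt) = $2,500.00 × (1 + 0.045/2)^(2 × 7) = $3,413.71
Interest = A − P = $3,413.71 − $2,500.00 = $913.71

Interest = A - P = $913.71


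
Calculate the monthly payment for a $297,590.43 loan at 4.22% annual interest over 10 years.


Loan payment formula: PMT = PV × r / (1 − (1 + r)^(−n))
Monthly rate r = 0.0422/12 ≈ 0.00351667, n = 120 months
Denominator: 1 − (1 + 0.0422/12)^(−120) = 0.343780
PMT = $297,590.43 × (0.0422/12) / 0.343780
PMT = $3,044.17 per month

PMT = PV × r / (1-(1+r)^(-n)) = $3,044.17/month


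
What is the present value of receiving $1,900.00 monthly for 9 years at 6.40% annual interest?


Present value of an ordinary annuity: PV = PMT × (1 − (1 + r)^(−n)) / r
Monthly rate r = 0.064/12 ≈ 0.00533333, n = 108
PV = $1,900.00 × (1 − (1 + 0.064/12)^(−108)) / (0.064/12)
PV = $1,900.00 × 81.936844
PV = $155,680.00

PV = PMT × (1-(1+r)^(-n))/r = $155,680.00


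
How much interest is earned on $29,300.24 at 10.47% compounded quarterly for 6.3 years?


Compound interest earned = final amount − principal.
A = P(1 + r/n)^(nt) = $29,300.24 × (1 + 0.1047/4)^(4 × 6.3) = $56,188.99
Interest = A − P = $56,188.99 − $29,300.24 = $26,888.75

Interest = A - P = $26,888.75


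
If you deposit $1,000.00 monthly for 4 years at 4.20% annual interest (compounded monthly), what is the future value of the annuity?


Future value of an ordinary annuity: FV = PMT × ((1 + r)^n − 1) / r
Monthly rate r = 0.042/12 = 0.0035, n = 48
FV = $1,000.00 × ((1 + 0.042/12)^48 − 1) / (0.042/12)
FV = $1,000.00 × 52.168482
FV = $52,168.48

FV = PMT × ((1+r)^n - 1)/r = $52,168.48


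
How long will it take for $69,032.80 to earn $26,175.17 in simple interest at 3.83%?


Rearrange the simple interest formula for t:
I = P × r × t  ⇒  t = I / (P × r)
t = $26,175.17 / ($69,032.80 × 0.0383)
t = 9.9

t = I/(P×r) = 9.9 years


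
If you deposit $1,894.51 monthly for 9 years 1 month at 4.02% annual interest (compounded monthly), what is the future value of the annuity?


Future value of an ordinary annuity: FV = PMT × ((1 + r)^n − 1) / r
Monthly rate r = 0.0402/12 = 0.00335, n = 109
FV = $1,894.51 × ((1 + 0.0402/12)^109 − 1) / (0.0402/12)
FV = $1,894.51 × 131.298849
FV = $248,746.98

FV = PMT × ((1+r)^n - 1)/r = $248,746.98


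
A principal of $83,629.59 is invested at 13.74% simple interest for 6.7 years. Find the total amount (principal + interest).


Total amount formula: A = P(1 + rt) = P + P·r·t
Interest: I = P × r × t = $83,629.59 × 0.1374 × 6.7 = $76,987.73
A = P + I = $83,629.59 + $76,987.73 = $160,617.32

A = P + I = P(1 + rt) = $160,617.32


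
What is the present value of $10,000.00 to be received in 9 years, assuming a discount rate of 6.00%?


Present value formula: PV = FV / (1 + r)^t
PV = $10,000.00 / (1 + 0.06)^9
PV = $10,000.00 / 1.689479
PV = $5,918.98

PV = FV / (1 + r)^t = $5,918.98


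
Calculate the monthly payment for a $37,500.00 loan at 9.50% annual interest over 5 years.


Loan payment formula: PMT = PV × r / (1 − (1 + r)^(−n))
Monthly rate r = 0.095/12 ≈ 0.00791667, n = 60 months
Denominator: 1 − (1 + 0.095/12)^(−60) = 0.376951
PMT = $37,500.00 × (0.095/12) / 0.376951
PMT = $787.57 per month

PMT = PV × r / (1-(1+r)^(-n)) = $787.57/month


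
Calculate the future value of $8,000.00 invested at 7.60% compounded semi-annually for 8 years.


Compound interest formula: A = P(1 + r/n)^(nt)
A = $8,000.00 × (1 + 0.076/2)^(2 × 8)
Growth factor: (1 + 0.076/2)^16 = 1.816175
A = $8,000.00 × 1.816175
A = $14,529.40

A = P(1 + r/n)^(nt) = $14,529.40


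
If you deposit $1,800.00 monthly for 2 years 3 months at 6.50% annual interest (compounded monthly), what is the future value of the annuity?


Future value of an ordinary annuity: FV = PMT × ((1 + r)^n − 1) / r
Monthly rate r = 0.065/12 ≈ 0.00541667, n = 27
FV = $1,800.00 × ((1 + 0.065/12)^27 − 1) / (0.065/12)
FV = $1,800.00 × 28.989930
FV = $52,181.87

FV = PMT × ((1+r)^n - 1)/r = $52,181.87


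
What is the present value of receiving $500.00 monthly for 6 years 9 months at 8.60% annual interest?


Present value of an ordinary annuity: PV = PMT × (1 − (1 + r)^(−n)) / r
Monthly rate r = 0.086/12 ≈ 0.00716667, n = 81
PV = $500.00 × (1 − (1 + 0.086/12)^(−81)) / (0.086/12)
PV = $500.00 × 61.286758
PV = $30,643.38

PV = PMT × (1-(1+r)^(-n))/r = $30,643.38


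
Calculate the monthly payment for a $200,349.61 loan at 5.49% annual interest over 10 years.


Loan payment formula: PMT = PV × r / (1 − (1 + r)^(−n))
Monthly rate r = 0.0549/12 = 0.004575, n = 120 months
Denominator: 1 − (1 + 0.0549/12)^(−120) = 0.421749
PMT = $200,349.61 × (0.0549/12) / 0.421749
PMT = $2,173.33 per month

PMT = PV × r / (1-(1+r)^(-n)) = $2,173.33/month
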